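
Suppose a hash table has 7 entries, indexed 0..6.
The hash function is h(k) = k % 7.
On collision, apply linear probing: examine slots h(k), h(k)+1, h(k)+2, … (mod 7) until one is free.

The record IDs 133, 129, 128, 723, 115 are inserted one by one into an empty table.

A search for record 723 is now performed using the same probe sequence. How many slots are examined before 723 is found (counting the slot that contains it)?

3

133: h=0 → slot 0
129: h=3 → slot 3
128: h=2 → slot 2
723: h=2, probe 2,3,4 → slot 4
115: h=3, probe 3,4,5 → slot 5
Table: [133, —, 128, 129, 723, 115, —]
Lookup 723: h=2, probe 2,3,4 → found at 4.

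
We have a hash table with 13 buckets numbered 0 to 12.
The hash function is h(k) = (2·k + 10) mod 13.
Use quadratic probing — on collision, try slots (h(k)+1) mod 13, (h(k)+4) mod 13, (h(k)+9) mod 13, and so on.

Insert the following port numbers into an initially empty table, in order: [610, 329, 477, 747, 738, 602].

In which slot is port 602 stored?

6

610 hashes to 8; slot 8 is free → place at 8.
329 hashes to 5; slot 5 is free → place at 5.
477 hashes to 2; slot 2 is free → place at 2.
747 hashes to 9; slot 9 is free → place at 9.
738 hashes to 4; slot 4 is free → place at 4.
602 hashes to 5; 5 taken → place at 6.
Table: [_, _, 477, _, 738, 329, 602, _, 610, 747, _, _, _]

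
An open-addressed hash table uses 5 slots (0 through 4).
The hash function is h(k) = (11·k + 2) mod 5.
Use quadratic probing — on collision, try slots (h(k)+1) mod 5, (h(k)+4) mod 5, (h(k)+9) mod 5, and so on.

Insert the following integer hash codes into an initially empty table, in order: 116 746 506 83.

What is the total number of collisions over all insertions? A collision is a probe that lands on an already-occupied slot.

Insert 116: h=3, slot 3 empty → index 3.
Insert 746: h=3, slot 3 occupied → index 4.
Insert 506: h=3, slots 3,4 occupied → index 2.
Insert 83: h=0, slot 0 empty → index 0.
Table: [83, —, 506, 116, 746]

3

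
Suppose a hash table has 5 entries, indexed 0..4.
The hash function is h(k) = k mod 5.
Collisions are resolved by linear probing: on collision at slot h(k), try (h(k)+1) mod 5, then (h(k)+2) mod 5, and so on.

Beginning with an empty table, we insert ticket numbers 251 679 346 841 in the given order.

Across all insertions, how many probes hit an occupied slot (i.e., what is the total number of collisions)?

3

Insert 251: h=1, slot 1 empty → index 1.
Insert 679: h=4, slot 4 empty → index 4.
Insert 346: h=1, slot 1 occupied → index 2.
Insert 841: h=1, slots 1,2 occupied → index 3.
Table: [-, 251, 346, 841, 679]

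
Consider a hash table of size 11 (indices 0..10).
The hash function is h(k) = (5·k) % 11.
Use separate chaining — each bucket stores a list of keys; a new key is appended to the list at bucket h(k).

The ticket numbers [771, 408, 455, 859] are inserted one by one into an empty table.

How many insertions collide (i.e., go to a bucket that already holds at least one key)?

2

Insert 771: h=5, bucket 5 empty → new chain.
Insert 408: h=5, bucket 5 nonempty → append to chain.
Insert 455: h=9, bucket 9 empty → new chain.
Insert 859: h=5, bucket 5 nonempty → append to chain.
Final buckets:
0: ∅
1: ∅
2: ∅
3: ∅
4: ∅
5: 771 -> 408 -> 859
6: ∅
7: ∅
8: ∅
9: 455
10: ∅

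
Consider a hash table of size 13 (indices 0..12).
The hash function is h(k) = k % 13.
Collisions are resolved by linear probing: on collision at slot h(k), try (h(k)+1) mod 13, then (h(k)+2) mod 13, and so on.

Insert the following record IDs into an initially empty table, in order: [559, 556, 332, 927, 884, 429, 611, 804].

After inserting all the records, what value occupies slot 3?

559: h=0 → slot 0
556: h=10 → slot 10
332: h=7 → slot 7
927: h=4 → slot 4
884: h=0, probe 0,1 → slot 1
429: h=0, probe 0,1,2 → slot 2
611: h=0, probe 0,1,2,3 → slot 3
804: h=11 → slot 11
Table: [559, 884, 429, 611, 927, ., ., 332, ., ., 556, 804, .]

611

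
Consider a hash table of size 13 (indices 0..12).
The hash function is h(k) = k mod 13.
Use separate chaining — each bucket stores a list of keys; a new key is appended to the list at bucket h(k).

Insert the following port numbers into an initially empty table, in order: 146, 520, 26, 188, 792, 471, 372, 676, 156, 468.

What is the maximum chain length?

5

Insert 146: h=3, bucket 3 empty -> new chain.
Insert 520: h=0, bucket 0 empty -> new chain.
Insert 26: h=0, bucket 0 nonempty -> append to chain.
Insert 188: h=6, bucket 6 empty -> new chain.
Insert 792: h=12, bucket 12 empty -> new chain.
Insert 471: h=3, bucket 3 nonempty -> append to chain.
Insert 372: h=8, bucket 8 empty -> new chain.
Insert 676: h=0, bucket 0 nonempty -> append to chain.
Insert 156: h=0, bucket 0 nonempty -> append to chain.
Insert 468: h=0, bucket 0 nonempty -> append to chain.
Final buckets:
0: 520 -> 26 -> 676 -> 156 -> 468
1: -
2: -
3: 146 -> 471
4: -
5: -
6: 188
7: -
8: 372
9: -
10: -
11: -
12: 792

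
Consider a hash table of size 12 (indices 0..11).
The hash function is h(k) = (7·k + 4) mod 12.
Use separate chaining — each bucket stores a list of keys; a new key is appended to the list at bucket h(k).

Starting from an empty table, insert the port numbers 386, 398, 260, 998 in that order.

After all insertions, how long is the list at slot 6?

386 -> bucket 6
398 -> bucket 6 (collision)
260 -> bucket 0
998 -> bucket 6 (collision)
Final buckets:
0: 260
1: —
2: —
3: —
4: —
5: —
6: 386 -> 398 -> 998
7: —
8: —
9: —
10: —
11: —

3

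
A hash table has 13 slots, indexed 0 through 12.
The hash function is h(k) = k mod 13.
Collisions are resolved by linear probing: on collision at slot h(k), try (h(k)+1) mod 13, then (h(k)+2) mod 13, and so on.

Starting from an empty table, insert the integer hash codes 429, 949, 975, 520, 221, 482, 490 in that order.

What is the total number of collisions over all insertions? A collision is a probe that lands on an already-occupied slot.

Insert 429: h=0, slot 0 empty => index 0.
Insert 949: h=0, slot 0 occupied => index 1.
Insert 975: h=0, slots 0,1 occupied => index 2.
Insert 520: h=0, slots 0,1,2 occupied => index 3.
Insert 221: h=0, slots 0,1,2,3 occupied => index 4.
Insert 482: h=1, slots 1,2,3,4 occupied => index 5.
Insert 490: h=9, slot 9 empty => index 9.
Table: [429, 949, 975, 520, 221, 482, —, —, —, 490, —, —, —]

14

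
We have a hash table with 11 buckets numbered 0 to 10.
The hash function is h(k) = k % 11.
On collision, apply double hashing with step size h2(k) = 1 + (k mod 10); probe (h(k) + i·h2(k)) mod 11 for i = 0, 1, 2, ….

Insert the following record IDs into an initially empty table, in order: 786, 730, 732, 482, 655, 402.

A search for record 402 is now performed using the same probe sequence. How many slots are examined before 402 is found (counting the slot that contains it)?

786: h=5 => slot 5
730: h=4 => slot 4
732: h=6 => slot 6
482: h=9 => slot 9
655: h=6, h2=6, probe 6,1 => slot 1
402: h=6, h2=3, probe 6,9,1,4,7 => slot 7
Table: [-, 655, -, -, 730, 786, 732, 402, -, 482, -]
Lookup 402: h=6, h2=3, probe 6,9,1,4,7 → found at 7.

5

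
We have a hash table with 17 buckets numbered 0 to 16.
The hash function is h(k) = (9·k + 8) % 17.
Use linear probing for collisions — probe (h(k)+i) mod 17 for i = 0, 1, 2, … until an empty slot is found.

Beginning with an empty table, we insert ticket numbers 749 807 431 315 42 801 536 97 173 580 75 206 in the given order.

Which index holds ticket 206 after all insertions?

749 hashes to 0; slot 0 is free => place at 0.
807 hashes to 12; slot 12 is free => place at 12.
431 hashes to 11; slot 11 is free => place at 11.
315 hashes to 4; slot 4 is free => place at 4.
42 hashes to 12; 12 taken => place at 13.
801 hashes to 9; slot 9 is free => place at 9.
536 hashes to 4; 4 taken => place at 5.
97 hashes to 14; slot 14 is free => place at 14.
173 hashes to 1; slot 1 is free => place at 1.
580 hashes to 9; 9 taken => place at 10.
75 hashes to 3; slot 3 is free => place at 3.
206 hashes to 9; 9,10,11,12,13,14 taken => place at 15.
Table: [749, 173, -, 75, 315, 536, -, -, -, 801, 580, 431, 807, 42, 97, 206, -]

15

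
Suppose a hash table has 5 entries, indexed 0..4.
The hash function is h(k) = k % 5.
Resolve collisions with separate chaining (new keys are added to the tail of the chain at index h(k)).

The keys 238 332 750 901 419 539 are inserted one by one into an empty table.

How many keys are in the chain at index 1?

1

238 -> bucket 3
332 -> bucket 2
750 -> bucket 0
901 -> bucket 1
419 -> bucket 4
539 -> bucket 4 (collision)
Final buckets:
0: 750
1: 901
2: 332
3: 238
4: 419 -> 539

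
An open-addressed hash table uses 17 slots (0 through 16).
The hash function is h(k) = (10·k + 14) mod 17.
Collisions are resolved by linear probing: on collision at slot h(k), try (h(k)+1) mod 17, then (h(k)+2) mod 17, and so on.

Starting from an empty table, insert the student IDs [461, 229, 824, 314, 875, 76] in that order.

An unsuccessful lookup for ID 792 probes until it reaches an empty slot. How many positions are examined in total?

3

Insert 461: h=0, slot 0 empty -> index 0.
Insert 229: h=9, slot 9 empty -> index 9.
Insert 824: h=9, slot 9 occupied -> index 10.
Insert 314: h=9, slots 9,10 occupied -> index 11.
Insert 875: h=9, slots 9,10,11 occupied -> index 12.
Insert 76: h=9, slots 9,10,11,12 occupied -> index 13.
Table: [461, _, _, _, _, _, _, _, _, 229, 824, 314, 875, 76, _, _, _]
Lookup 792: h=12, probe 12,13,14 → slot 14 empty, not found.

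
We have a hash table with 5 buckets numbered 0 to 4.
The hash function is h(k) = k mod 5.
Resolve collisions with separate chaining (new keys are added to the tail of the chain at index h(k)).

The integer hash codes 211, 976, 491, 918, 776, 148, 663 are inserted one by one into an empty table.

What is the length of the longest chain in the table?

4

Insert 211: h=1, bucket 1 empty → new chain.
Insert 976: h=1, bucket 1 nonempty → append to chain.
Insert 491: h=1, bucket 1 nonempty → append to chain.
Insert 918: h=3, bucket 3 empty → new chain.
Insert 776: h=1, bucket 1 nonempty → append to chain.
Insert 148: h=3, bucket 3 nonempty → append to chain.
Insert 663: h=3, bucket 3 nonempty → append to chain.
Final buckets:
0: ∅
1: 211 -> 976 -> 491 -> 776
2: ∅
3: 918 -> 148 -> 663
4: ∅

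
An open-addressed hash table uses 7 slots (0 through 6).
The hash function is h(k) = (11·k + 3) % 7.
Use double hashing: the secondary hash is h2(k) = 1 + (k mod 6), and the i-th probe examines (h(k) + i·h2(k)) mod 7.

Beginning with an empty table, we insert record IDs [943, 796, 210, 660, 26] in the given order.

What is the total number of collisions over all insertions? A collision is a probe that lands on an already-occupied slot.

2

943 hashes to 2; slot 2 is free => place at 2.
796 hashes to 2, h2=5; 2 taken => place at 0.
210 hashes to 3; slot 3 is free => place at 3.
660 hashes to 4; slot 4 is free => place at 4.
26 hashes to 2, h2=3; 2 taken => place at 5.
Table: [796, _, 943, 210, 660, 26, _]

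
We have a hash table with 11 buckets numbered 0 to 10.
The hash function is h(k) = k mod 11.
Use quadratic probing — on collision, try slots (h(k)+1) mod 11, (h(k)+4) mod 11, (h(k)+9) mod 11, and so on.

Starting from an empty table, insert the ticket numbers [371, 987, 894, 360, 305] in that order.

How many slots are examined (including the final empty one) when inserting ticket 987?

2

Insert 371: h=8, slot 8 empty → index 8.
Insert 987: h=8, slot 8 occupied → index 9.
Insert 894: h=3, slot 3 empty → index 3.
Insert 360: h=8, slots 8,9 occupied → index 1.
Insert 305: h=8, slots 8,9,1 occupied → index 6.
Table: [., 360, ., 894, ., ., 305, ., 371, 987, .]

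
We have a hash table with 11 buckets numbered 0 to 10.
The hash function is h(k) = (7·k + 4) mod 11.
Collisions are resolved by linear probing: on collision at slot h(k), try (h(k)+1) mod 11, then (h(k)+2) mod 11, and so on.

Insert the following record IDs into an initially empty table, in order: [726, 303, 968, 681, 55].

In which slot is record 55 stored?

6

Insert 726: h=4, slot 4 empty → index 4.
Insert 303: h=2, slot 2 empty → index 2.
Insert 968: h=4, slot 4 occupied → index 5.
Insert 681: h=8, slot 8 empty → index 8.
Insert 55: h=4, slots 4,5 occupied → index 6.
Table: [., ., 303, ., 726, 968, 55, ., 681, ., .]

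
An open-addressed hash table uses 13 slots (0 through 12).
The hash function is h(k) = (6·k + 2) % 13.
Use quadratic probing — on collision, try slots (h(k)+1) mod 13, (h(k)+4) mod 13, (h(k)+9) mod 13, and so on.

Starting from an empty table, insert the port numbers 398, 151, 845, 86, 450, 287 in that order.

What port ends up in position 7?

398 hashes to 11; slot 11 is free → place at 11.
151 hashes to 11; 11 taken → place at 12.
845 hashes to 2; slot 2 is free → place at 2.
86 hashes to 11; 11,12,2 taken → place at 7.
450 hashes to 11; 11,12,2,7 taken → place at 1.
287 hashes to 8; slot 8 is free → place at 8.
Table: [—, 450, 845, —, —, —, —, 86, 287, —, —, 398, 151]

86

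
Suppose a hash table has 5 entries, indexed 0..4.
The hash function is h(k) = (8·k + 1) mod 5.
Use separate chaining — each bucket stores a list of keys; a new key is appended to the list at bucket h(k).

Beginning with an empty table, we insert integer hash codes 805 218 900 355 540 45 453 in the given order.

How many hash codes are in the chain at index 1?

5

Insert 805: h=1, bucket 1 empty → new chain.
Insert 218: h=0, bucket 0 empty → new chain.
Insert 900: h=1, bucket 1 nonempty → append to chain.
Insert 355: h=1, bucket 1 nonempty → append to chain.
Insert 540: h=1, bucket 1 nonempty → append to chain.
Insert 45: h=1, bucket 1 nonempty → append to chain.
Insert 453: h=0, bucket 0 nonempty → append to chain.
Final buckets:
0: 218 -> 453
1: 805 -> 900 -> 355 -> 540 -> 45
2: -
3: -
4: -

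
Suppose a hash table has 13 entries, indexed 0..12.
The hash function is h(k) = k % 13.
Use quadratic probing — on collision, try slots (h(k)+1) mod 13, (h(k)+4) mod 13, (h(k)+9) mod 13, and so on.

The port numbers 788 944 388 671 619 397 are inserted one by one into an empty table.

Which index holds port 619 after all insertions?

4

788: h=8 -> slot 8
944: h=8, probe 8,9 -> slot 9
388: h=11 -> slot 11
671: h=8, probe 8,9,12 -> slot 12
619: h=8, probe 8,9,12,4 -> slot 4
397: h=7 -> slot 7
Table: [_, _, _, _, 619, _, _, 397, 788, 944, _, 388, 671]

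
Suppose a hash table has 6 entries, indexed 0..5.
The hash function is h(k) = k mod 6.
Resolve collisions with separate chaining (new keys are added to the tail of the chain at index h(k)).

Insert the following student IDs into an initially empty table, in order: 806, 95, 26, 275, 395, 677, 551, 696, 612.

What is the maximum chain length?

5

Insert 806: h=2, bucket 2 empty -> new chain.
Insert 95: h=5, bucket 5 empty -> new chain.
Insert 26: h=2, bucket 2 nonempty -> append to chain.
Insert 275: h=5, bucket 5 nonempty -> append to chain.
Insert 395: h=5, bucket 5 nonempty -> append to chain.
Insert 677: h=5, bucket 5 nonempty -> append to chain.
Insert 551: h=5, bucket 5 nonempty -> append to chain.
Insert 696: h=0, bucket 0 empty -> new chain.
Insert 612: h=0, bucket 0 nonempty -> append to chain.
Final buckets:
0: 696 -> 612
1: ∅
2: 806 -> 26
3: ∅
4: ∅
5: 95 -> 275 -> 395 -> 677 -> 551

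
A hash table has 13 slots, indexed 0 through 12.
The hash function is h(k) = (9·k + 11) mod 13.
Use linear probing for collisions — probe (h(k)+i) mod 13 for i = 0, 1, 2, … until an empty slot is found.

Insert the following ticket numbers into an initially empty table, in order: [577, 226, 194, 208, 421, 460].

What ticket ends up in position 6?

577: h=4 → slot 4
226: h=4, probe 4,5 → slot 5
194: h=2 → slot 2
208: h=11 → slot 11
421: h=4, probe 4,5,6 → slot 6
460: h=4, probe 4,5,6,7 → slot 7
Table: [—, —, 194, —, 577, 226, 421, 460, —, —, —, 208, —]

421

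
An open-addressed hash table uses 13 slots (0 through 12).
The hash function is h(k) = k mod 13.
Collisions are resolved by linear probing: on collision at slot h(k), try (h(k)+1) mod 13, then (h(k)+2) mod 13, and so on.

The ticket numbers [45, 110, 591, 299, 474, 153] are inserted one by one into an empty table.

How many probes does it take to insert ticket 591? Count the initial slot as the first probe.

3

45: h=6 -> slot 6
110: h=6, probe 6,7 -> slot 7
591: h=6, probe 6,7,8 -> slot 8
299: h=0 -> slot 0
474: h=6, probe 6,7,8,9 -> slot 9
153: h=10 -> slot 10
Table: [299, -, -, -, -, -, 45, 110, 591, 474, 153, -, -]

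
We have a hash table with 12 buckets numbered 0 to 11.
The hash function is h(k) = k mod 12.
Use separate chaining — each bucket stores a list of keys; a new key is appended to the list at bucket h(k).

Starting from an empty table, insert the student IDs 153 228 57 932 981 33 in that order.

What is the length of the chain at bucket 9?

4

Insert 153: h=9, bucket 9 empty → new chain.
Insert 228: h=0, bucket 0 empty → new chain.
Insert 57: h=9, bucket 9 nonempty → append to chain.
Insert 932: h=8, bucket 8 empty → new chain.
Insert 981: h=9, bucket 9 nonempty → append to chain.
Insert 33: h=9, bucket 9 nonempty → append to chain.
Final buckets:
0: 228
1: ∅
2: ∅
3: ∅
4: ∅
5: ∅
6: ∅
7: ∅
8: 932
9: 153 -> 57 -> 981 -> 33
10: ∅
11: ∅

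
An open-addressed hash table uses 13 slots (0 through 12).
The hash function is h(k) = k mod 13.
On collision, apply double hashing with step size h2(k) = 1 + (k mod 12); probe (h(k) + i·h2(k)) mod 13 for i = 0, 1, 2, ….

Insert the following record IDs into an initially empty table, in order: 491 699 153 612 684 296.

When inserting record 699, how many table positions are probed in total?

2

491: h=10 => slot 10
699: h=10, h2=4, probe 10,1 => slot 1
153: h=10, h2=10, probe 10,7 => slot 7
612: h=1, h2=1, probe 1,2 => slot 2
684: h=8 => slot 8
296: h=10, h2=9, probe 10,6 => slot 6
Table: [-, 699, 612, -, -, -, 296, 153, 684, -, 491, -, -]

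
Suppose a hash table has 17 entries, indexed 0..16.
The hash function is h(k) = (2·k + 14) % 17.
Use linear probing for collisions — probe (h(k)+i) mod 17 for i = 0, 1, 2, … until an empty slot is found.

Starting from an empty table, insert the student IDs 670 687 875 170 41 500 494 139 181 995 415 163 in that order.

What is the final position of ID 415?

670: h=11 => slot 11
687: h=11, probe 11,12 => slot 12
875: h=13 => slot 13
170: h=14 => slot 14
41: h=11, probe 11,12,13,14,15 => slot 15
500: h=11, probe 11,12,13,14,15,16 => slot 16
494: h=16, probe 16,0 => slot 0
139: h=3 => slot 3
181: h=2 => slot 2
995: h=15, probe 15,16,0,1 => slot 1
415: h=11, probe 11,12,13,14,15,16,0,1,2,3,4 => slot 4
163: h=0, probe 0,1,2,3,4,5 => slot 5
Table: [494, 995, 181, 139, 415, 163, ∅, ∅, ∅, ∅, ∅, 670, 687, 875, 170, 41, 500]

4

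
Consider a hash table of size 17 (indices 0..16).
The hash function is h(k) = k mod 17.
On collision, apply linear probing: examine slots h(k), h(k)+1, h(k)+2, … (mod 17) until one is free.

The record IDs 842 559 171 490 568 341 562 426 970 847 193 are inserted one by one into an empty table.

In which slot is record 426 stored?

4

842 hashes to 9; slot 9 is free → place at 9.
559 hashes to 15; slot 15 is free → place at 15.
171 hashes to 1; slot 1 is free → place at 1.
490 hashes to 14; slot 14 is free → place at 14.
568 hashes to 7; slot 7 is free → place at 7.
341 hashes to 1; 1 taken → place at 2.
562 hashes to 1; 1,2 taken → place at 3.
426 hashes to 1; 1,2,3 taken → place at 4.
970 hashes to 1; 1,2,3,4 taken → place at 5.
847 hashes to 14; 14,15 taken → place at 16.
193 hashes to 6; slot 6 is free → place at 6.
Table: [-, 171, 341, 562, 426, 970, 193, 568, -, 842, -, -, -, -, 490, 559, 847]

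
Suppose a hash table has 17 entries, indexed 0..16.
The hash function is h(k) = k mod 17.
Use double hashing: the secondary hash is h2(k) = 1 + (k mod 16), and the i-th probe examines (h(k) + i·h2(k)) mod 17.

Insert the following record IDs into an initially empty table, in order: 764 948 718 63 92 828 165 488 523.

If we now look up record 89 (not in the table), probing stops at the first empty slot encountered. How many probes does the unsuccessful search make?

764 hashes to 16; slot 16 is free -> place at 16.
948 hashes to 13; slot 13 is free -> place at 13.
718 hashes to 4; slot 4 is free -> place at 4.
63 hashes to 12; slot 12 is free -> place at 12.
92 hashes to 7; slot 7 is free -> place at 7.
828 hashes to 12, h2=13; 12 taken -> place at 8.
165 hashes to 12, h2=6; 12 taken -> place at 1.
488 hashes to 12, h2=9; 12,4,13 taken -> place at 5.
523 hashes to 13, h2=12; 13,8 taken -> place at 3.
Table: [∅, 165, ∅, 523, 718, 488, ∅, 92, 828, ∅, ∅, ∅, 63, 948, ∅, ∅, 764]
Lookup 89: h=4, h2=10, probe 4,14 → slot 14 empty, not found.

2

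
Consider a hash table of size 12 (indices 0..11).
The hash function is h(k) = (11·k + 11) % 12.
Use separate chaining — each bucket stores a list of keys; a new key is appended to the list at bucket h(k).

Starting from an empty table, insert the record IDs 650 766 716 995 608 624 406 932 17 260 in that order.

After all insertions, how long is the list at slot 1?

2

Insert 650: h=9, bucket 9 empty -> new chain.
Insert 766: h=1, bucket 1 empty -> new chain.
Insert 716: h=3, bucket 3 empty -> new chain.
Insert 995: h=0, bucket 0 empty -> new chain.
Insert 608: h=3, bucket 3 nonempty -> append to chain.
Insert 624: h=11, bucket 11 empty -> new chain.
Insert 406: h=1, bucket 1 nonempty -> append to chain.
Insert 932: h=3, bucket 3 nonempty -> append to chain.
Insert 17: h=6, bucket 6 empty -> new chain.
Insert 260: h=3, bucket 3 nonempty -> append to chain.
Final buckets:
0: 995
1: 766 -> 406
2: —
3: 716 -> 608 -> 932 -> 260
4: —
5: —
6: 17
7: —
8: —
9: 650
10: —
11: 624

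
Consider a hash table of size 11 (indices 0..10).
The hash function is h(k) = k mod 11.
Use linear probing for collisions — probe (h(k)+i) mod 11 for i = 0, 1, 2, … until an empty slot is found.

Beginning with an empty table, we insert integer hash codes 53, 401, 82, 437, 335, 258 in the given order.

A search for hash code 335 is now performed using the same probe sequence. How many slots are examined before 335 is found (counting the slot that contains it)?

3

53: h=9 -> slot 9
401: h=5 -> slot 5
82: h=5, probe 5,6 -> slot 6
437: h=8 -> slot 8
335: h=5, probe 5,6,7 -> slot 7
258: h=5, probe 5,6,7,8,9,10 -> slot 10
Table: [., ., ., ., ., 401, 82, 335, 437, 53, 258]
Lookup 335: h=5, probe 5,6,7 → found at 7.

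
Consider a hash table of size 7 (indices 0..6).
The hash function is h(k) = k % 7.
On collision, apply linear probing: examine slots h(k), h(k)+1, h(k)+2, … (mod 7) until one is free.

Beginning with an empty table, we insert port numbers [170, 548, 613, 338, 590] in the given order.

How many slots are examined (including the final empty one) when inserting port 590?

5

170: h=2 => slot 2
548: h=2, probe 2,3 => slot 3
613: h=4 => slot 4
338: h=2, probe 2,3,4,5 => slot 5
590: h=2, probe 2,3,4,5,6 => slot 6
Table: [., ., 170, 548, 613, 338, 590]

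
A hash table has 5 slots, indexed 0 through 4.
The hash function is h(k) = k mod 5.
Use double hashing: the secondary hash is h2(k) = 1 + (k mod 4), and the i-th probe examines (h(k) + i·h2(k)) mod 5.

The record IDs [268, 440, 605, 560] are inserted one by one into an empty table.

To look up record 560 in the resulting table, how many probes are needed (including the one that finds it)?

2

268: h=3 → slot 3
440: h=0 → slot 0
605: h=0, h2=2, probe 0,2 → slot 2
560: h=0, h2=1, probe 0,1 → slot 1
Table: [440, 560, 605, 268, -]
Lookup 560: h=0, h2=1, probe 0,1 → found at 1.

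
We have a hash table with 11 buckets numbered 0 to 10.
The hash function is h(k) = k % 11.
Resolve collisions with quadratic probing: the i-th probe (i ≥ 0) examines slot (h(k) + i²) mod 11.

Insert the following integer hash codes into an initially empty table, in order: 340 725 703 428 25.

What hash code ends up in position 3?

703

340: h=10 => slot 10
725: h=10, probe 10,0 => slot 0
703: h=10, probe 10,0,3 => slot 3
428: h=10, probe 10,0,3,8 => slot 8
25: h=3, probe 3,4 => slot 4
Table: [725, ., ., 703, 25, ., ., ., 428, ., 340]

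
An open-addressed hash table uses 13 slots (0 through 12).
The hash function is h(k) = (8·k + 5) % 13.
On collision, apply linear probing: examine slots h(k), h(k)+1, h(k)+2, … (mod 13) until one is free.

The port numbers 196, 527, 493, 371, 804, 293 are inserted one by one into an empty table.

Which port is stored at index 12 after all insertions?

293

Insert 196: h=0, slot 0 empty → index 0.
Insert 527: h=9, slot 9 empty → index 9.
Insert 493: h=10, slot 10 empty → index 10.
Insert 371: h=9, slots 9,10 occupied → index 11.
Insert 804: h=2, slot 2 empty → index 2.
Insert 293: h=9, slots 9,10,11 occupied → index 12.
Table: [196, ., 804, ., ., ., ., ., ., 527, 493, 371, 293]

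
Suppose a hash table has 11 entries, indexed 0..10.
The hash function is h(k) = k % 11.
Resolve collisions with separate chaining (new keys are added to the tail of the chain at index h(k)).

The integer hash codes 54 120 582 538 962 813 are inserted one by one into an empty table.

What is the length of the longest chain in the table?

Insert 54: h=10, bucket 10 empty → new chain.
Insert 120: h=10, bucket 10 nonempty → append to chain.
Insert 582: h=10, bucket 10 nonempty → append to chain.
Insert 538: h=10, bucket 10 nonempty → append to chain.
Insert 962: h=5, bucket 5 empty → new chain.
Insert 813: h=10, bucket 10 nonempty → append to chain.
Final buckets:
0: —
1: —
2: —
3: —
4: —
5: 962
6: —
7: —
8: —
9: —
10: 54 -> 120 -> 582 -> 538 -> 813

5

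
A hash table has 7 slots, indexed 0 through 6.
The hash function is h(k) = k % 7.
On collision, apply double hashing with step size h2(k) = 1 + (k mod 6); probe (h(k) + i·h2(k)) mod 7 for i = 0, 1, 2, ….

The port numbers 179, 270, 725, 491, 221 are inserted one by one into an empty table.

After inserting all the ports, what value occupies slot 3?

179: h=4 => slot 4
270: h=4, h2=1, probe 4,5 => slot 5
725: h=4, h2=6, probe 4,3 => slot 3
491: h=1 => slot 1
221: h=4, h2=6, probe 4,3,2 => slot 2
Table: [_, 491, 221, 725, 179, 270, _]

725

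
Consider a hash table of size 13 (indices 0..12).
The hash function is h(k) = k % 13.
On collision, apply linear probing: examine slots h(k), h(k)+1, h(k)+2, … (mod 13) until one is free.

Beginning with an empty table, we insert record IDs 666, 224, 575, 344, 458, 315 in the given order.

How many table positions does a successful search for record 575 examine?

3

Insert 666: h=3, slot 3 empty → index 3.
Insert 224: h=3, slot 3 occupied → index 4.
Insert 575: h=3, slots 3,4 occupied → index 5.
Insert 344: h=6, slot 6 empty → index 6.
Insert 458: h=3, slots 3,4,5,6 occupied → index 7.
Insert 315: h=3, slots 3,4,5,6,7 occupied → index 8.
Table: [_, _, _, 666, 224, 575, 344, 458, 315, _, _, _, _]
Lookup 575: h=3, probe 3,4,5 → found at 5.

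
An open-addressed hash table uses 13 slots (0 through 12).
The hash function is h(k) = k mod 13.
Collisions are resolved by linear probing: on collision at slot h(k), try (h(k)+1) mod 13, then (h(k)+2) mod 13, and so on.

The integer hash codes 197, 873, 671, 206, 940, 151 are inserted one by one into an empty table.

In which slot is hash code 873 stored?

Insert 197: h=2, slot 2 empty => index 2.
Insert 873: h=2, slot 2 occupied => index 3.
Insert 671: h=8, slot 8 empty => index 8.
Insert 206: h=11, slot 11 empty => index 11.
Insert 940: h=4, slot 4 empty => index 4.
Insert 151: h=8, slot 8 occupied => index 9.
Table: [_, _, 197, 873, 940, _, _, _, 671, 151, _, 206, _]

3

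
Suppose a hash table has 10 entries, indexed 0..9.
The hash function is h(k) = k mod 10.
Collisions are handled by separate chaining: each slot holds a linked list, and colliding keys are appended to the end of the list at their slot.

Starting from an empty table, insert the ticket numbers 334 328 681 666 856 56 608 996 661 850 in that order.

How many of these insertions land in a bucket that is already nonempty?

5

334 -> bucket 4
328 -> bucket 8
681 -> bucket 1
666 -> bucket 6
856 -> bucket 6 (collision)
56 -> bucket 6 (collision)
608 -> bucket 8 (collision)
996 -> bucket 6 (collision)
661 -> bucket 1 (collision)
850 -> bucket 0
Final buckets:
0: 850
1: 681 -> 661
2: ∅
3: ∅
4: 334
5: ∅
6: 666 -> 856 -> 56 -> 996
7: ∅
8: 328 -> 608
9: ∅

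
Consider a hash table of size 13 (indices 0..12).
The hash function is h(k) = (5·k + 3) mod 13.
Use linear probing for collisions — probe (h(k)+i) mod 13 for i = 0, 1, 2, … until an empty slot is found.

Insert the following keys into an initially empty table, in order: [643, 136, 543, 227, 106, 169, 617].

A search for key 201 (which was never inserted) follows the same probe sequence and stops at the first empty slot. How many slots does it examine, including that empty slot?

643 hashes to 7; slot 7 is free -> place at 7.
136 hashes to 7; 7 taken -> place at 8.
543 hashes to 1; slot 1 is free -> place at 1.
227 hashes to 7; 7,8 taken -> place at 9.
106 hashes to 0; slot 0 is free -> place at 0.
169 hashes to 3; slot 3 is free -> place at 3.
617 hashes to 7; 7,8,9 taken -> place at 10.
Table: [106, 543, —, 169, —, —, —, 643, 136, 227, 617, —, —]
Lookup 201: h=7, probe 7,8,9,10,11 → slot 11 empty, not found.

5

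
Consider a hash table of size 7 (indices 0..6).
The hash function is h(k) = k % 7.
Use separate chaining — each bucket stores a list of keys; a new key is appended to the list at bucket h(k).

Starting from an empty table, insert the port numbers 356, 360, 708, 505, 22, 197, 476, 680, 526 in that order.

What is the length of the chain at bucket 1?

6

Insert 356: h=6, bucket 6 empty -> new chain.
Insert 360: h=3, bucket 3 empty -> new chain.
Insert 708: h=1, bucket 1 empty -> new chain.
Insert 505: h=1, bucket 1 nonempty -> append to chain.
Insert 22: h=1, bucket 1 nonempty -> append to chain.
Insert 197: h=1, bucket 1 nonempty -> append to chain.
Insert 476: h=0, bucket 0 empty -> new chain.
Insert 680: h=1, bucket 1 nonempty -> append to chain.
Insert 526: h=1, bucket 1 nonempty -> append to chain.
Final buckets:
0: 476
1: 708 -> 505 -> 22 -> 197 -> 680 -> 526
2: .
3: 360
4: .
5: .
6: 356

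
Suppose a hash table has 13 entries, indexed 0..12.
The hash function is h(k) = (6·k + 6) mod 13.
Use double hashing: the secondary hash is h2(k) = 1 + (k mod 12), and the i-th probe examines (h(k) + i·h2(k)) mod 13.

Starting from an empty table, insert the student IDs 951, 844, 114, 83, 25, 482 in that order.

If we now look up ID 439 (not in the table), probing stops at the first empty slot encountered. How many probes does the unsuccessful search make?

2

951: h=5 => slot 5
844: h=0 => slot 0
114: h=1 => slot 1
83: h=10 => slot 10
25: h=0, h2=2, probe 0,2 => slot 2
482: h=12 => slot 12
Table: [844, 114, 25, —, —, 951, —, —, —, —, 83, —, 482]
Lookup 439: h=1, h2=8, probe 1,9 → slot 9 empty, not found.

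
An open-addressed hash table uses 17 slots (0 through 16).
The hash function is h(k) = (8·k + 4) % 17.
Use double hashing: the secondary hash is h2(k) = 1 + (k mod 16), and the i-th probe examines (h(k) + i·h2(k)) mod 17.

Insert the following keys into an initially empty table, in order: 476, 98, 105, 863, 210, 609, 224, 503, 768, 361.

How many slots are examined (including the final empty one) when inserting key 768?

476: h=4 → slot 4
98: h=6 → slot 6
105: h=11 → slot 11
863: h=6, h2=16, probe 6,5 → slot 5
210: h=1 → slot 1
609: h=14 → slot 14
224: h=11, h2=1, probe 11,12 → slot 12
503: h=16 → slot 16
768: h=11, h2=1, probe 11,12,13 → slot 13
361: h=2 → slot 2
Table: [∅, 210, 361, ∅, 476, 863, 98, ∅, ∅, ∅, ∅, 105, 224, 768, 609, ∅, 503]

3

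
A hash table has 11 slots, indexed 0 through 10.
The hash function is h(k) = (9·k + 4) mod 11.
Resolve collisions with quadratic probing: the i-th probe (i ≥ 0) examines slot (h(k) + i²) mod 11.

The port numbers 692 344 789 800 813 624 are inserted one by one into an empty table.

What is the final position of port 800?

0

692: h=6 => slot 6
344: h=9 => slot 9
789: h=10 => slot 10
800: h=10, probe 10,0 => slot 0
813: h=6, probe 6,7 => slot 7
624: h=10, probe 10,0,3 => slot 3
Table: [800, —, —, 624, —, —, 692, 813, —, 344, 789]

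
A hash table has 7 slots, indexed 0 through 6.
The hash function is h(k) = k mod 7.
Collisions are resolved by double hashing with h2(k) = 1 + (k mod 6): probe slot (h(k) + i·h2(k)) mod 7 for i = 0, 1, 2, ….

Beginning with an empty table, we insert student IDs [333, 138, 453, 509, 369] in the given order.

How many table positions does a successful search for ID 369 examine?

3

333 hashes to 4; slot 4 is free => place at 4.
138 hashes to 5; slot 5 is free => place at 5.
453 hashes to 5, h2=4; 5 taken => place at 2.
509 hashes to 5, h2=6; 5,4 taken => place at 3.
369 hashes to 5, h2=4; 5,2 taken => place at 6.
Table: [-, -, 453, 509, 333, 138, 369]
Lookup 369: h=5, h2=4, probe 5,2,6 → found at 6.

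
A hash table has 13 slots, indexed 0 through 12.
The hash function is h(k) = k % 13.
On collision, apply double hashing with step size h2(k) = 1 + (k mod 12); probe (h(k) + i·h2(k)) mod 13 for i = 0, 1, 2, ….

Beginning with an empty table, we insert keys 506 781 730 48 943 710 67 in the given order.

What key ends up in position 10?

67

Insert 506: h=12, slot 12 empty → index 12.
Insert 781: h=1, slot 1 empty → index 1.
Insert 730: h=2, slot 2 empty → index 2.
Insert 48: h=9, slot 9 empty → index 9.
Insert 943: h=7, slot 7 empty → index 7.
Insert 710: h=8, slot 8 empty → index 8.
Insert 67: h=2, h2=8, slot 2 occupied → index 10.
Table: [∅, 781, 730, ∅, ∅, ∅, ∅, 943, 710, 48, 67, ∅, 506]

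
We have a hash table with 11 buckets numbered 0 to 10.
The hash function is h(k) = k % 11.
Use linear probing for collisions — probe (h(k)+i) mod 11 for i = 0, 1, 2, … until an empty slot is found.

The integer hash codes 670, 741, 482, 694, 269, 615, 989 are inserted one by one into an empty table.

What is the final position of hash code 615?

0

Insert 670: h=10, slot 10 empty -> index 10.
Insert 741: h=4, slot 4 empty -> index 4.
Insert 482: h=9, slot 9 empty -> index 9.
Insert 694: h=1, slot 1 empty -> index 1.
Insert 269: h=5, slot 5 empty -> index 5.
Insert 615: h=10, slot 10 occupied -> index 0.
Insert 989: h=10, slots 10,0,1 occupied -> index 2.
Table: [615, 694, 989, -, 741, 269, -, -, -, 482, 670]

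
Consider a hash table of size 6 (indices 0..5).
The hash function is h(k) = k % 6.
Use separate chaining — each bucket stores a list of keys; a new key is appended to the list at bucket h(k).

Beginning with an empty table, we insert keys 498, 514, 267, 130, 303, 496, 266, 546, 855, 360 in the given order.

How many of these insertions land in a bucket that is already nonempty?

Insert 498: h=0, bucket 0 empty -> new chain.
Insert 514: h=4, bucket 4 empty -> new chain.
Insert 267: h=3, bucket 3 empty -> new chain.
Insert 130: h=4, bucket 4 nonempty -> append to chain.
Insert 303: h=3, bucket 3 nonempty -> append to chain.
Insert 496: h=4, bucket 4 nonempty -> append to chain.
Insert 266: h=2, bucket 2 empty -> new chain.
Insert 546: h=0, bucket 0 nonempty -> append to chain.
Insert 855: h=3, bucket 3 nonempty -> append to chain.
Insert 360: h=0, bucket 0 nonempty -> append to chain.
Final buckets:
0: 498 -> 546 -> 360
1: —
2: 266
3: 267 -> 303 -> 855
4: 514 -> 130 -> 496
5: —

6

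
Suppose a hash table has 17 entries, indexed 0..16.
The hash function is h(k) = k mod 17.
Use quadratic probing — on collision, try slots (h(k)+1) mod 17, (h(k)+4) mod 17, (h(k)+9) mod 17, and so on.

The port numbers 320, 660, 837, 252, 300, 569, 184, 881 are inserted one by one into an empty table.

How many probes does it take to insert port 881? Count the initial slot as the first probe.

320: h=14 → slot 14
660: h=14, probe 14,15 → slot 15
837: h=4 → slot 4
252: h=14, probe 14,15,1 → slot 1
300: h=11 → slot 11
569: h=8 → slot 8
184: h=14, probe 14,15,1,6 → slot 6
881: h=14, probe 14,15,1,6,13 → slot 13
Table: [_, 252, _, _, 837, _, 184, _, 569, _, _, 300, _, 881, 320, 660, _]

5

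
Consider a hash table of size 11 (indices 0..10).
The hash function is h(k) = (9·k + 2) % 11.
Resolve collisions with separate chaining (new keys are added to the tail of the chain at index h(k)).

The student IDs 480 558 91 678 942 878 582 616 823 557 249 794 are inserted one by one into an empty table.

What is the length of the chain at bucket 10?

Insert 480: h=10, bucket 10 empty -> new chain.
Insert 558: h=8, bucket 8 empty -> new chain.
Insert 91: h=7, bucket 7 empty -> new chain.
Insert 678: h=10, bucket 10 nonempty -> append to chain.
Insert 942: h=10, bucket 10 nonempty -> append to chain.
Insert 878: h=6, bucket 6 empty -> new chain.
Insert 582: h=4, bucket 4 empty -> new chain.
Insert 616: h=2, bucket 2 empty -> new chain.
Insert 823: h=6, bucket 6 nonempty -> append to chain.
Insert 557: h=10, bucket 10 nonempty -> append to chain.
Insert 249: h=10, bucket 10 nonempty -> append to chain.
Insert 794: h=9, bucket 9 empty -> new chain.
Final buckets:
0: ∅
1: ∅
2: 616
3: ∅
4: 582
5: ∅
6: 878 -> 823
7: 91
8: 558
9: 794
10: 480 -> 678 -> 942 -> 557 -> 249

5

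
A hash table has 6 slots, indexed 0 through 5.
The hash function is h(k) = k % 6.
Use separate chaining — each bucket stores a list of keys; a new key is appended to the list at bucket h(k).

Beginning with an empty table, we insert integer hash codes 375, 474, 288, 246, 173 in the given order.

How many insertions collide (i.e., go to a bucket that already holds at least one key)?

375 → bucket 3
474 → bucket 0
288 → bucket 0 (collision)
246 → bucket 0 (collision)
173 → bucket 5
Final buckets:
0: 474 -> 288 -> 246
1: .
2: .
3: 375
4: .
5: 173

2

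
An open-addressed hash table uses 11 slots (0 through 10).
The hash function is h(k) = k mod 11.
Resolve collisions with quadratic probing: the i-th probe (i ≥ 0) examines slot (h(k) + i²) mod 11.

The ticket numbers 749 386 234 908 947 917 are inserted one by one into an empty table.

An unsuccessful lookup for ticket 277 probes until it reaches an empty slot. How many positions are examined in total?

4

749: h=1 => slot 1
386: h=1, probe 1,2 => slot 2
234: h=3 => slot 3
908: h=6 => slot 6
947: h=1, probe 1,2,5 => slot 5
917: h=4 => slot 4
Table: [∅, 749, 386, 234, 917, 947, 908, ∅, ∅, ∅, ∅]
Lookup 277: h=2, probe 2,3,6,0 → slot 0 empty, not found.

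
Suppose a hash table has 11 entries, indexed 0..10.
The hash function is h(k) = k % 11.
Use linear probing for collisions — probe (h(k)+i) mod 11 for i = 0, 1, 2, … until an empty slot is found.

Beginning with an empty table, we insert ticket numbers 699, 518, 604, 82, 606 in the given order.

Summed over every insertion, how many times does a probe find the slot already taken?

699 hashes to 6; slot 6 is free => place at 6.
518 hashes to 1; slot 1 is free => place at 1.
604 hashes to 10; slot 10 is free => place at 10.
82 hashes to 5; slot 5 is free => place at 5.
606 hashes to 1; 1 taken => place at 2.
Table: [., 518, 606, ., ., 82, 699, ., ., ., 604]

1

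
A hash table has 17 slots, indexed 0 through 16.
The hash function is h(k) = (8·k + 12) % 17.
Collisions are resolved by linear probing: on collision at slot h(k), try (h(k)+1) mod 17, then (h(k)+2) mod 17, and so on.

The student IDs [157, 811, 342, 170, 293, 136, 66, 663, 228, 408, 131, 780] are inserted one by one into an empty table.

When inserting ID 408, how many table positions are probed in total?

7

157: h=10 -> slot 10
811: h=6 -> slot 6
342: h=11 -> slot 11
170: h=12 -> slot 12
293: h=10, probe 10,11,12,13 -> slot 13
136: h=12, probe 12,13,14 -> slot 14
66: h=13, probe 13,14,15 -> slot 15
663: h=12, probe 12,13,14,15,16 -> slot 16
228: h=0 -> slot 0
408: h=12, probe 12,13,14,15,16,0,1 -> slot 1
131: h=6, probe 6,7 -> slot 7
780: h=13, probe 13,14,15,16,0,1,2 -> slot 2
Table: [228, 408, 780, ., ., ., 811, 131, ., ., 157, 342, 170, 293, 136, 66, 663]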